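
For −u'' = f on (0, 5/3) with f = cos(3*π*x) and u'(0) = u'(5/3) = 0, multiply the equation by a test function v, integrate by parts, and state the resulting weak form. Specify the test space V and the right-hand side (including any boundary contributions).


V = H^1(0, 5/3) (no boundary constraint on v; u is determined up to an additive constant); weak form: ∫_0^5/3 u'v' dx = ∫_0^5/3 (cos(3*π*x)) v dx for all v ∈ V.

Multiply both sides by a test function v and integrate from 0 to 5/3:
  ∫_0^5/3 −u''(x) v(x) dx = ∫_0^5/3 f(x) v(x) dx.
Integrate the LHS by parts once:
  ∫_0^5/3 −u'' v dx = −[u'(x) v(x)]_0^5/3 + ∫_0^5/3 u'(x) v'(x) dx.
Thus ∫_0^5/3 u'(x) v'(x) dx = ∫_0^5/3 f(x) v(x) dx + [u'(x) v(x)]_0^5/3.
Choose V so that boundary terms are either known or forced to vanish.
u has homogeneous Neumann: u'(0) = u'(5/3) = 0. So [u' v]_0^5/3 = 0·v(5/3) − 0·v(0) = 0 for any v; take V = H^1(0, 5/3).
Weak formulation: find u (satisfying any essential BC) such that ∫_0^5/3 u'(x) v'(x) dx = ∫_0^5/3 f v dx for all v ∈ V (homogeneous Neumann, so boundary terms vanish).
Substituting f(x) = cos(3*π*x), the right-hand side is ∫_0^5/3 (cos(3*π*x)) v dx.
Compatibility check (pure Neumann): taking v ≡ 1 ∈ V gives 0 = ∫_0^5/3 f dx + (0) − (0), i.e. ∫_0^5/3 f dx must equal u'(0) − u'(5/3) = 0. Indeed ∫_0^5/3 (cos(3*π*x)) dx = 0, so the data are compatible. The solution is then unique only up to an additive constant (fix it e.g. by requiring ∫_0^5/3 u dx = 0).


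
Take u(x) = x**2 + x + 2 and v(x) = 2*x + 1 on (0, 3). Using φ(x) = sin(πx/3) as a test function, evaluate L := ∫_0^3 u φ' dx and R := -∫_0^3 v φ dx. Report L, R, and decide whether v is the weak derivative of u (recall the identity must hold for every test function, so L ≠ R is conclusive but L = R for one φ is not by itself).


LHS = -24/π, RHS = -24/π. Yes, v = u' weakly.

u(x) = x**2 + x + 2, classical derivative u'(x) = 2*x + 1.
φ(x) = sin(πx/3), so φ'(x) = π*cos(π*x/3)/3.
Note φ(0) = φ(3) = 0, so the boundary term u·φ vanishes.
LHS = ∫_0^3 u(x) φ'(x) dx = ∫_0^3 (π*x^2*cos(π*x/3)/3 + π*x*cos(π*x/3)/3 + 2*π*cos(π*x/3)/3) dx. Term by term:
  ∫_0^3 2*π*cos(π*x/3)/3 dx = 0;  ∫_0^3 π*x*cos(π*x/3)/3 dx = -6/π;  ∫_0^3 π*x^2*cos(π*x/3)/3 dx = -18/π.
Sum: 0 − 6/π − 18/π = -24/π.
So LHS = -24/π.
∫_0^3 v(x) φ(x) dx = ∫_0^3 (2*x*sin(π*x/3) + sin(π*x/3)) dx. Term by term:
  ∫_0^3 2*x*sin(π*x/3) dx = 18/π;  ∫_0^3 sin(π*x/3) dx = 6/π.
Sum: 18/π + 6/π = 24/π.
So RHS = -∫_0^3 v(x) φ(x) dx = -24/π.
LHS = RHS, so the identity holds for this test φ.
Moreover u is smooth here and v(x) = u'(x) = 2*x + 1 pointwise, so the identity holds for every test function. Hence v is the weak derivative of u.


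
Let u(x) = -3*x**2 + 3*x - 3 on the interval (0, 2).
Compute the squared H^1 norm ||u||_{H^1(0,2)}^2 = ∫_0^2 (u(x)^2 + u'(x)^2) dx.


||u||_{H^1}^2 = 408/5

The H^1 norm (squared) on an interval (0, L) is
  ||u||_{H^1}^2 = ∫_0^L u(x)^2 dx + ∫_0^L u'(x)^2 dx.
Compute u'(x) = 3 - 6*x.
Then u(x)^2 = 9*x**4 - 18*x**3 + 27*x**2 - 18*x + 9 and u'(x)^2 = 36*x**2 - 36*x + 9.
Integrate each monomial from 0 to 2 using ∫_0^2 c·x^n dx = c·2^(n+1)/(n+1):
  ∫_0^2 u(x)^2 dx = ∫_0^2 (9*x^4 - 18*x^3 + 27*x^2 - 18*x + 9) dx. Term by term:
    ∫_0^2 9*x^4 dx = 288/5;  ∫_0^2 -18*x^3 dx = -72;  ∫_0^2 27*x^2 dx = 72;
    ∫_0^2 -18*x dx = -36;  ∫_0^2 9 dx = 18.
  Sum: 288/5 − 72 + 72 − 36 + 18 = 198/5.
  ∫_0^2 u'(x)^2 dx = ∫_0^2 (36*x^2 - 36*x + 9) dx. Term by term:
    ∫_0^2 36*x^2 dx = 96;  ∫_0^2 -36*x dx = -72;  ∫_0^2 9 dx = 18.
  Sum: 96 − 72 + 18 = 42.
Adding: ||u||_{H^1}^2 = 198/5 + 42 = 408/5.


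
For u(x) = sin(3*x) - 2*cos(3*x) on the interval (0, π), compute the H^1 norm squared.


||u||_{H^1(0,π)}^2 = 25*π

u'(x) = 6*sin(3*x) + 3*cos(3*x).
Expand u² and (u')² and integrate term by term on (0, π), using: for integers n ≥ 1, ∫_0^π sin²(nx) dx = ∫_0^π cos²(nx) dx = π/2; for n ≠ n', ∫_0^π sin(nx)sin(n'x) dx = ∫_0^π cos(nx)cos(n'x) dx = 0; and by product-to-sum, ∫_0^π sin(nx)cos(n'x) dx = ½∫_0^π [sin((n+n')x) + sin((n−n')x)] dx, which is 0 when n+n' is even and 2n/(n²−n'²) when n+n' is odd (it need not vanish on (0, π)).
  u² squared terms: (-2)²·∫cos(3x)² dx = 4·π/2 = 2*π;  (1)²·∫sin(3x)² dx = 1·π/2 = π/2.
  u² cross terms: 2·(-2)·(1)·∫cos(3x)·sin(3x) dx = -4·(0) = 0.
  So ∫_0^π u² dx = 2*π + π/2 + 0 = 5*π/2.
  (u')² squared terms: (3)²·∫cos(3x)² dx = 9·π/2 = 9*π/2;  (6)²·∫sin(3x)² dx = 36·π/2 = 18*π.
  (u')² cross terms: 2·(3)·(6)·∫cos(3x)·sin(3x) dx = 36·(0) = 0.
  So ∫_0^π (u')² dx = 9*π/2 + 18*π + 0 = 45*π/2.
||u||_{H^1}^2 = (5*π/2) + (45*π/2) = 25*π.


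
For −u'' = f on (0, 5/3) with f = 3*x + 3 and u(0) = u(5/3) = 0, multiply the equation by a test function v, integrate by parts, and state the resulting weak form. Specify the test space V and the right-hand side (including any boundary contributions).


V = H^1_0(0, 5/3) (so v(0) = v(5/3) = 0); weak form: ∫_0^5/3 u'v' dx = ∫_0^5/3 (3*x + 3) v dx for all v ∈ V.

Multiply both sides by a test function v and integrate from 0 to 5/3:
  ∫_0^5/3 −u''(x) v(x) dx = ∫_0^5/3 f(x) v(x) dx.
Integrate the LHS by parts once:
  ∫_0^5/3 −u'' v dx = −[u'(x) v(x)]_0^5/3 + ∫_0^5/3 u'(x) v'(x) dx.
Thus ∫_0^5/3 u'(x) v'(x) dx = ∫_0^5/3 f(x) v(x) dx + [u'(x) v(x)]_0^5/3.
Choose V so that boundary terms are either known or forced to vanish.
u is Dirichlet: u(0) = u(5/3) = 0. Let V = H^1_0(0, 5/3); then v(0) = v(5/3) = 0, and [u' v]_0^5/3 = 0.
Weak formulation: find u (satisfying any essential BC) such that ∫_0^5/3 u'(x) v'(x) dx = ∫_0^5/3 f v dx for all v ∈ V.
Substituting f(x) = 3*x + 3, the right-hand side is ∫_0^5/3 (3*x + 3) v dx.


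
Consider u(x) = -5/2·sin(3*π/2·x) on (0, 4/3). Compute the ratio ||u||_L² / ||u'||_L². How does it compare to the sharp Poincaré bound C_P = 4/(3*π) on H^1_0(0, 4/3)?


||u||_L² / ||u'||_L² = 2/(3*π) < C_P = 4/(3*π).

u(x) = -5/2·sin(3*π/2·x), so u'(x) = -15*π*cos(3*π*x/2)/4.
Writing u(x) = A·sin(kπx/L) with A = -5/2 and k = 2, use ∫_0^L sin²(kπx/L) dx = L/2 and ∫_0^L cos²(kπx/L) dx = L/2.
u² = 25/4·sin²(3*π/2·x) and (u')² = 225*π^2/16·cos²(3*π/2·x), and each of sin², cos² integrates to L/2 = 2/3 over (0, 4/3).
∫_0^4/3 u² dx = 25/6, so ||u||_L² = 5*sqrt(6)/6.
∫_0^4/3 (u')² dx = 75*π^2/8, so ||u'||_L² = 5*sqrt(6)*π/4.
Ratio ||u||_L² / ||u'||_L² = 2/(3*π).
Sharp Poincaré constant on H^1_0(0, 4/3) is C_P = L/π = 4/(3*π), achieved by sin(3*π/4·x).
This is the k = 2 harmonic; the ratio L/(kπ) is strictly less than C_P = L/π, consistent with the sharp inequality ||u||_L² ≤ C_P ||u'||_L².


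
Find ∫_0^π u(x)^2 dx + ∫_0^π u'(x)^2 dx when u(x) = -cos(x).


||u||_{H^1(0,π)}^2 = π

u'(x) = sin(x).
Expand u² and (u')² and integrate term by term on (0, π), using: for integers n ≥ 1, ∫_0^π sin²(nx) dx = ∫_0^π cos²(nx) dx = π/2; for n ≠ n', ∫_0^π sin(nx)sin(n'x) dx = ∫_0^π cos(nx)cos(n'x) dx = 0; and by product-to-sum, ∫_0^π sin(nx)cos(n'x) dx = ½∫_0^π [sin((n+n')x) + sin((n−n')x)] dx, which is 0 when n+n' is even and 2n/(n²−n'²) when n+n' is odd (it need not vanish on (0, π)).
  u² squared terms: (-1)²·∫cos(x)² dx = 1·π/2 = π/2.
  So ∫_0^π u² dx = π/2.
  (u')² squared terms: (1)²·∫sin(x)² dx = 1·π/2 = π/2.
  So ∫_0^π (u')² dx = π/2.
||u||_{H^1}^2 = (π/2) + (π/2) = π.


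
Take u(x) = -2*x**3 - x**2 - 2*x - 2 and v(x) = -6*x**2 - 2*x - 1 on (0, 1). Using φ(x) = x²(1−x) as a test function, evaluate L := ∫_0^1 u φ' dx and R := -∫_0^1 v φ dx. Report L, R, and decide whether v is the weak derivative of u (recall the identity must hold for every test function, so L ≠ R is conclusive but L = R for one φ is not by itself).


LHS = 7/15, RHS = 23/60. No, v is not the weak derivative of u.

u(x) = -2*x**3 - x**2 - 2*x - 2, classical derivative u'(x) = -6*x**2 - 2*x - 2.
φ(x) = x²(1−x), so φ'(x) = x*(2 - 3*x).
Note φ(0) = φ(1) = 0, so the boundary term u·φ vanishes.
LHS = ∫_0^1 u(x) φ'(x) dx = ∫_0^1 (6*x^5 - x^4 + 4*x^3 + 2*x^2 - 4*x) dx. Term by term:
  ∫_0^1 6*x^5 dx = 1;  ∫_0^1 -x^4 dx = -1/5;  ∫_0^1 4*x^3 dx = 1;
  ∫_0^1 2*x^2 dx = 2/3;  ∫_0^1 -4*x dx = -2.
Sum: 1 − 1/5 + 1 + 2/3 − 2 = 7/15.
So LHS = 7/15.
∫_0^1 v(x) φ(x) dx = ∫_0^1 (6*x^5 - 4*x^4 - x^3 - x^2) dx. Term by term:
  ∫_0^1 6*x^5 dx = 1;  ∫_0^1 -4*x^4 dx = -4/5;  ∫_0^1 -x^3 dx = -1/4;
  ∫_0^1 -x^2 dx = -1/3.
Sum: 1 − 4/5 − 1/4 − 1/3 = -23/60.
So RHS = -∫_0^1 v(x) φ(x) dx = 23/60.
LHS − RHS = 1/12 ≠ 0, so the identity fails.
(For a valid weak derivative the identity must hold for EVERY test function, in particular this one. The failure shows v is NOT the weak derivative of u.)
Correct weak derivative would be u'(x) = -6*x**2 - 2*x - 2.


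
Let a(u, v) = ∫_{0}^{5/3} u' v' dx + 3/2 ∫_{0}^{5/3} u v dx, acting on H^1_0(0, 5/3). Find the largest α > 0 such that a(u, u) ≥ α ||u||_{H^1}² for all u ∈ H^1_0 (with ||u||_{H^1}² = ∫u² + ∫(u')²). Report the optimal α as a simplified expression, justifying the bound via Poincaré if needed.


α = 1

Coercivity of a(·,·) on H^1_0(0, 5/3) means a(u, u) ≥ α ||u||_{H^1}² for every u ∈ H^1_0.
The interval has length L = 5/3, and Poincaré/coercivity depend only on L. Here a(u, u) = ∫(u')² + (3/2)·∫u².
Here c = 3/2 ≥ 1, so a(u,u) = ∫(u')² + c∫u² ≥ ∫(u')² + ∫u² = ||u||_{H^1}², i.e. α = 1 works. No larger α is possible: a(u,u) ≥ α||u||_{H^1}² means (1−α)∫(u')² ≥ (α−c)∫u², and for the modes u_n = sin(nπ(x−x₀)/L) (x₀ the left endpoint) one has ∫u_n²/∫(u_n')² = (L/(nπ))² → 0, so a(u_n,u_n)/||u_n||_{H^1}² → 1. Hence the optimal constant is α = 1.
Therefore α = 1.


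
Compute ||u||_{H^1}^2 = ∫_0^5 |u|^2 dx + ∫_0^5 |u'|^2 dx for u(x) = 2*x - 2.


||u||_{H^1}^2 = 320/3

The H^1 norm (squared) on an interval (0, L) is
  ||u||_{H^1}^2 = ∫_0^L u(x)^2 dx + ∫_0^L u'(x)^2 dx.
Compute u'(x) = 2.
Then u(x)^2 = 4*x**2 - 8*x + 4 and u'(x)^2 = 4.
Integrate each monomial from 0 to 5 using ∫_0^5 c·x^n dx = c·5^(n+1)/(n+1):
  ∫_0^5 u(x)^2 dx = ∫_0^5 (4*x^2 - 8*x + 4) dx. Term by term:
    ∫_0^5 4*x^2 dx = 500/3;  ∫_0^5 -8*x dx = -100;  ∫_0^5 4 dx = 20.
  Sum: 500/3 − 100 + 20 = 260/3.
  ∫_0^5 u'(x)^2 dx = ∫_0^5 (4) dx. Term by term:
    ∫_0^5 4 dx = 20.
Adding: ||u||_{H^1}^2 = 260/3 + 20 = 320/3.


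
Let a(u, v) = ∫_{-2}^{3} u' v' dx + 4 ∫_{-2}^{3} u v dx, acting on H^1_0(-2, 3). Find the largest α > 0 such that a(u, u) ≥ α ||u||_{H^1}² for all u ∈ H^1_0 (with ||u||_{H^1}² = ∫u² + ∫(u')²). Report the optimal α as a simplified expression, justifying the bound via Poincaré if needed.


α = 1

Coercivity of a(·,·) on H^1_0(-2, 3) means a(u, u) ≥ α ||u||_{H^1}² for every u ∈ H^1_0.
The interval has length L = 5, and Poincaré/coercivity depend only on L. Here a(u, u) = ∫(u')² + (4)·∫u².
Here c = 4 ≥ 1, so a(u,u) = ∫(u')² + c∫u² ≥ ∫(u')² + ∫u² = ||u||_{H^1}², i.e. α = 1 works. No larger α is possible: a(u,u) ≥ α||u||_{H^1}² means (1−α)∫(u')² ≥ (α−c)∫u², and for the modes u_n = sin(nπ(x−x₀)/L) (x₀ the left endpoint) one has ∫u_n²/∫(u_n')² = (L/(nπ))² → 0, so a(u_n,u_n)/||u_n||_{H^1}² → 1. Hence the optimal constant is α = 1.
Therefore α = 1.


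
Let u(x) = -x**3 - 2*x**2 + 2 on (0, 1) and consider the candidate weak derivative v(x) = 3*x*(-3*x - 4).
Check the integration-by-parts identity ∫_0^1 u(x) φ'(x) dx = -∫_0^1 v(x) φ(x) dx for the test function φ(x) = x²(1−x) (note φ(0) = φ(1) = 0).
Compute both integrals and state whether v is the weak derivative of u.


LHS = 3/10, RHS = 9/10. No, v is not the weak derivative of u.

u(x) = -x**3 - 2*x**2 + 2, classical derivative u'(x) = -3*x**2 - 4*x.
φ(x) = x²(1−x), so φ'(x) = x*(2 - 3*x).
Note φ(0) = φ(1) = 0, so the boundary term u·φ vanishes.
LHS = ∫_0^1 u(x) φ'(x) dx = ∫_0^1 (3*x^5 + 4*x^4 - 4*x^3 - 6*x^2 + 4*x) dx. Term by term:
  ∫_0^1 3*x^5 dx = 1/2;  ∫_0^1 4*x^4 dx = 4/5;  ∫_0^1 -4*x^3 dx = -1;
  ∫_0^1 -6*x^2 dx = -2;  ∫_0^1 4*x dx = 2.
Sum: 1/2 + 4/5 − 1 − 2 + 2 = 3/10.
So LHS = 3/10.
∫_0^1 v(x) φ(x) dx = ∫_0^1 (9*x^5 + 3*x^4 - 12*x^3) dx. Term by term:
  ∫_0^1 9*x^5 dx = 3/2;  ∫_0^1 3*x^4 dx = 3/5;  ∫_0^1 -12*x^3 dx = -3.
Sum: 3/2 + 3/5 − 3 = -9/10.
So RHS = -∫_0^1 v(x) φ(x) dx = 9/10.
LHS − RHS = -3/5 ≠ 0, so the identity fails.
(For a valid weak derivative the identity must hold for EVERY test function, in particular this one. The failure shows v is NOT the weak derivative of u.)
Correct weak derivative would be u'(x) = -3*x**2 - 4*x.


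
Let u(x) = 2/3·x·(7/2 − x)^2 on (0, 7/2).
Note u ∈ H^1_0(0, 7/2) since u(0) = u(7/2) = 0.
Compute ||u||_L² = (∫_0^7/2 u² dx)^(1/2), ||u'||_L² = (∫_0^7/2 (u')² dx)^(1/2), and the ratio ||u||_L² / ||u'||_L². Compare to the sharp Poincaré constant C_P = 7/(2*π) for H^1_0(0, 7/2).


||u||_L² / ||u'||_L² = sqrt(14)/4 < C_P = 7/(2*π).

u(x) = 2/3·x·(7/2 − x)^2, so u'(x) = (2*x - 7)*(6*x - 7)/6.
u(x) = 2/3·x·(7/2 − x)^2 vanishes at x = 0 and x = 7/2, so u ∈ H^1_0(0, 7/2). Differentiate via the product rule and integrate the resulting polynomials term by term.
  ∫_0^7/2 u² dx = ∫_0^7/2 (4*x^6/9 - 56*x^5/9 + 98*x^4/3 - 686*x^3/9 + 2401*x^2/36) dx. Term by term:
    ∫_0^7/2 4*x^6/9 dx = 117649/288;  ∫_0^7/2 -56*x^5/9 dx = -823543/432;  ∫_0^7/2 98*x^4/3 dx = 823543/240;
    ∫_0^7/2 -686*x^3/9 dx = -823543/288;  ∫_0^7/2 2401*x^2/36 dx = 823543/864.
  Sum: 117649/288 − 823543/432 + 823543/240 − 823543/288 + 823543/864 = 117649/4320.
  ∫_0^7/2 (u')² dx = ∫_0^7/2 (4*x^4 - 112*x^3/3 + 1078*x^2/9 - 1372*x/9 + 2401/36) dx. Term by term:
    ∫_0^7/2 4*x^4 dx = 16807/40;  ∫_0^7/2 -112*x^3/3 dx = -16807/12;  ∫_0^7/2 1078*x^2/9 dx = 184877/108;
    ∫_0^7/2 -1372*x/9 dx = -16807/18;  ∫_0^7/2 2401/36 dx = 16807/72.
  Sum: 16807/40 − 16807/12 + 184877/108 − 16807/18 + 16807/72 = 16807/540.
∫_0^7/2 u² dx = 117649/4320, so ||u||_L² = 343*sqrt(30)/360.
∫_0^7/2 (u')² dx = 16807/540, so ||u'||_L² = 49*sqrt(105)/90.
Ratio ||u||_L² / ||u'||_L² = sqrt(14)/4.
Sharp Poincaré constant on H^1_0(0, 7/2) is C_P = L/π = 7/(2*π), achieved by sin(2*π/7·x).
A polynomial bump cannot attain the sharp Poincaré constant (only the first sine eigenfunction does), so the ratio is strictly less than C_P, consistent with ||u||_L² ≤ C_P ||u'||_L².


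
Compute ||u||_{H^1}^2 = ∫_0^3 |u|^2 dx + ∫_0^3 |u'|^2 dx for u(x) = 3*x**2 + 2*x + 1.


||u||_{H^1}^2 = 6177/5

The H^1 norm (squared) on an interval (0, L) is
  ||u||_{H^1}^2 = ∫_0^L u(x)^2 dx + ∫_0^L u'(x)^2 dx.
Compute u'(x) = 6*x + 2.
Then u(x)^2 = 9*x**4 + 12*x**3 + 10*x**2 + 4*x + 1 and u'(x)^2 = 36*x**2 + 24*x + 4.
Integrate each monomial from 0 to 3 using ∫_0^3 c·x^n dx = c·3^(n+1)/(n+1):
  ∫_0^3 u(x)^2 dx = ∫_0^3 (9*x^4 + 12*x^3 + 10*x^2 + 4*x + 1) dx. Term by term:
    ∫_0^3 9*x^4 dx = 2187/5;  ∫_0^3 12*x^3 dx = 243;  ∫_0^3 10*x^2 dx = 90;
    ∫_0^3 4*x dx = 18;  ∫_0^3 1 dx = 3.
  Sum: 2187/5 + 243 + 90 + 18 + 3 = 3957/5.
  ∫_0^3 u'(x)^2 dx = ∫_0^3 (36*x^2 + 24*x + 4) dx. Term by term:
    ∫_0^3 36*x^2 dx = 324;  ∫_0^3 24*x dx = 108;  ∫_0^3 4 dx = 12.
  Sum: 324 + 108 + 12 = 444.
Adding: ||u||_{H^1}^2 = 3957/5 + 444 = 6177/5.


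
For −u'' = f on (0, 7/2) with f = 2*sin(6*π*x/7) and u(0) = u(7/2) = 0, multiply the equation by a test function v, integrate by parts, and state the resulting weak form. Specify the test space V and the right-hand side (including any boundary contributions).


V = H^1_0(0, 7/2) (so v(0) = v(7/2) = 0); weak form: ∫_0^7/2 u'v' dx = ∫_0^7/2 (2*sin(6*π*x/7)) v dx for all v ∈ V.

Multiply both sides by a test function v and integrate from 0 to 7/2:
  ∫_0^7/2 −u''(x) v(x) dx = ∫_0^7/2 f(x) v(x) dx.
Integrate the LHS by parts once:
  ∫_0^7/2 −u'' v dx = −[u'(x) v(x)]_0^7/2 + ∫_0^7/2 u'(x) v'(x) dx.
Thus ∫_0^7/2 u'(x) v'(x) dx = ∫_0^7/2 f(x) v(x) dx + [u'(x) v(x)]_0^7/2.
Choose V so that boundary terms are either known or forced to vanish.
u is Dirichlet: u(0) = u(7/2) = 0. Let V = H^1_0(0, 7/2); then v(0) = v(7/2) = 0, and [u' v]_0^7/2 = 0.
Weak formulation: find u (satisfying any essential BC) such that ∫_0^7/2 u'(x) v'(x) dx = ∫_0^7/2 f v dx for all v ∈ V.
Substituting f(x) = 2*sin(6*π*x/7), the right-hand side is ∫_0^7/2 (2*sin(6*π*x/7)) v dx.


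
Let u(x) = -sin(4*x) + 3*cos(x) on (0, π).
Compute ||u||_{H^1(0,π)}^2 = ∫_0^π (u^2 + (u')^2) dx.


||u||_{H^1(0,π)}^2 = -32/5 + 35*π/2

u'(x) = -3*sin(x) - 4*cos(4*x).
Expand u² and (u')² and integrate term by term on (0, π), using: for integers n ≥ 1, ∫_0^π sin²(nx) dx = ∫_0^π cos²(nx) dx = π/2; for n ≠ n', ∫_0^π sin(nx)sin(n'x) dx = ∫_0^π cos(nx)cos(n'x) dx = 0; and by product-to-sum, ∫_0^π sin(nx)cos(n'x) dx = ½∫_0^π [sin((n+n')x) + sin((n−n')x)] dx, which is 0 when n+n' is even and 2n/(n²−n'²) when n+n' is odd (it need not vanish on (0, π)).
  u² squared terms: (-1)²·∫sin(4x)² dx = 1·π/2 = π/2;  (3)²·∫cos(x)² dx = 9·π/2 = 9*π/2.
  u² cross terms: 2·(-1)·(3)·∫sin(4x)·cos(x) dx = -6·(8/15) = -16/5.
  So ∫_0^π u² dx = π/2 + 9*π/2 − 16/5 = -16/5 + 5*π.
  (u')² squared terms: (-4)²·∫cos(4x)² dx = 16·π/2 = 8*π;  (-3)²·∫sin(x)² dx = 9·π/2 = 9*π/2.
  (u')² cross terms: 2·(-4)·(-3)·∫cos(4x)·sin(x) dx = 24·(-2/15) = -16/5.
  So ∫_0^π (u')² dx = 8*π + 9*π/2 − 16/5 = -16/5 + 25*π/2.
||u||_{H^1}^2 = (-16/5 + 5*π) + (-16/5 + 25*π/2) = -32/5 + 35*π/2.


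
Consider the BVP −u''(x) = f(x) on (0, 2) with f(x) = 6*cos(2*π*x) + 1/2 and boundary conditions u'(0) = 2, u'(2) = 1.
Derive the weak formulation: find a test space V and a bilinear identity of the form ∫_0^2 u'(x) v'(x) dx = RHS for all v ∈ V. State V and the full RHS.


V = H^1(0, 2) (v unrestricted at boundary; u is determined up to an additive constant); weak form: ∫_0^2 u'v' dx = ∫_0^2 (6*cos(2*π*x) + 1/2) v dx + v(2) − 2·v(0) for all v ∈ V.

Multiply both sides by a test function v and integrate from 0 to 2:
  ∫_0^2 −u''(x) v(x) dx = ∫_0^2 f(x) v(x) dx.
Integrate the LHS by parts once:
  ∫_0^2 −u'' v dx = −[u'(x) v(x)]_0^2 + ∫_0^2 u'(x) v'(x) dx.
Thus ∫_0^2 u'(x) v'(x) dx = ∫_0^2 f(x) v(x) dx + [u'(x) v(x)]_0^2.
Choose V so that boundary terms are either known or forced to vanish.
u has inhomogeneous Neumann u'(0) = 2, u'(2) = 1. [u' v]_0^2 = (1)·v(2) − (2)·v(0) = v(2) − 2·v(0). Take V = H^1(0, 2); boundary term becomes part of RHS.
Weak formulation: find u (satisfying any essential BC) such that ∫_0^2 u'(x) v'(x) dx = ∫_0^2 f v dx + v(2) − 2·v(0) for all v ∈ V (Neumann data are natural BCs: they enter the RHS as boundary terms).
Substituting f(x) = 6*cos(2*π*x) + 1/2, the right-hand side is ∫_0^2 (6*cos(2*π*x) + 1/2) v dx + v(2) − 2·v(0).
Compatibility check (pure Neumann): taking v ≡ 1 ∈ V gives 0 = ∫_0^2 f dx + (1) − (2), i.e. ∫_0^2 f dx must equal u'(0) − u'(2) = 1. Indeed ∫_0^2 (6*cos(2*π*x) + 1/2) dx = 1, so the data are compatible. The solution is then unique only up to an additive constant (fix it e.g. by requiring ∫_0^2 u dx = 0).


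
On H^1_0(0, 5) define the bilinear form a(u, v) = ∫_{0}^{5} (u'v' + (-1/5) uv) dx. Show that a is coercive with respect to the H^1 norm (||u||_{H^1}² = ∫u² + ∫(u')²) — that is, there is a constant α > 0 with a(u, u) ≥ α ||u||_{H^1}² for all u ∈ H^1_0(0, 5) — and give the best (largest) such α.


α = (-5 + π^2)/(π^2 + 25)

Coercivity of a(·,·) on H^1_0(0, 5) means a(u, u) ≥ α ||u||_{H^1}² for every u ∈ H^1_0.
The interval has length L = 5, and Poincaré/coercivity depend only on L. Here a(u, u) = ∫(u')² + (-1/5)·∫u².
Here c = -1/5 < 0 with |c| < (π/L)² = π^2/25, so coercivity still holds. The condition a(u,u) ≥ α||u||_{H^1}² reads (1−α)∫(u')² ≥ (α−c)∫u². Any admissible α is ≤ 1 (rapidly oscillating u have ∫u²/∫(u')² → 0), and α = 1 would force 0 ≥ (1−c)∫u², impossible since c < 1; so 1−α > 0. By the sharp Poincaré inequality on H^1_0 of an interval of length L, ∫(u')² ≥ (π/L)²∫u² with equality for the first sine mode sin(π(x−x₀)/L) (x₀ the left endpoint), so the inequality holds for all u iff (1−α)(π/L)² ≥ α − c, i.e. α ≤ ((π/L)² + c)/((π/L)² + 1) = (1 + c(L/π)²)/(1 + (L/π)²). (Direct route, valid since c ≤ 0: Poincaré gives c∫u² ≥ c(L/π)²∫(u')², so a(u,u) ≥ (1 + c(L/π)²)∫(u')², while ||u||_{H^1}² ≤ (1 + (L/π)²)∫(u')²; dividing yields the same α.) With (π/L)² = π^2/25 and c = -1/5, the largest admissible constant is α = ((π/L)² + c)/((π/L)² + 1).
Simplifying, α = (-5 + π^2)/(π^2 + 25).


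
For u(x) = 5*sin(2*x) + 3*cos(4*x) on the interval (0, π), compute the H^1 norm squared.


||u||_{H^1(0,π)}^2 = 139*π

u'(x) = -12*sin(4*x) + 10*cos(2*x).
Expand u² and (u')² and integrate term by term on (0, π), using: for integers n ≥ 1, ∫_0^π sin²(nx) dx = ∫_0^π cos²(nx) dx = π/2; for n ≠ n', ∫_0^π sin(nx)sin(n'x) dx = ∫_0^π cos(nx)cos(n'x) dx = 0; and by product-to-sum, ∫_0^π sin(nx)cos(n'x) dx = ½∫_0^π [sin((n+n')x) + sin((n−n')x)] dx, which is 0 when n+n' is even and 2n/(n²−n'²) when n+n' is odd (it need not vanish on (0, π)).
  u² squared terms: (3)²·∫cos(4x)² dx = 9·π/2 = 9*π/2;  (5)²·∫sin(2x)² dx = 25·π/2 = 25*π/2.
  u² cross terms: 2·(3)·(5)·∫cos(4x)·sin(2x) dx = 30·(0) = 0.
  So ∫_0^π u² dx = 9*π/2 + 25*π/2 + 0 = 17*π.
  (u')² squared terms: (-12)²·∫sin(4x)² dx = 144·π/2 = 72*π;  (10)²·∫cos(2x)² dx = 100·π/2 = 50*π.
  (u')² cross terms: 2·(-12)·(10)·∫sin(4x)·cos(2x) dx = -240·(0) = 0.
  So ∫_0^π (u')² dx = 72*π + 50*π + 0 = 122*π.
||u||_{H^1}^2 = (17*π) + (122*π) = 139*π.


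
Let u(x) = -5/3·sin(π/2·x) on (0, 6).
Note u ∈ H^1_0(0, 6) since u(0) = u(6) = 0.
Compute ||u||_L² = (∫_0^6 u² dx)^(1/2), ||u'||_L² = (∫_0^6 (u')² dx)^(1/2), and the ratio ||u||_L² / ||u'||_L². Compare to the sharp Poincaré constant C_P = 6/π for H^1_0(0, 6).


||u||_L² / ||u'||_L² = 2/π < C_P = 6/π.

u(x) = -5/3·sin(π/2·x), so u'(x) = -5*π*cos(π*x/2)/6.
Writing u(x) = A·sin(kπx/L) with A = -5/3 and k = 3, use ∫_0^L sin²(kπx/L) dx = L/2 and ∫_0^L cos²(kπx/L) dx = L/2.
u² = 25/9·sin²(π/2·x) and (u')² = 25*π^2/36·cos²(π/2·x), and each of sin², cos² integrates to L/2 = 3 over (0, 6).
∫_0^6 u² dx = 25/3, so ||u||_L² = 5*sqrt(3)/3.
∫_0^6 (u')² dx = 25*π^2/12, so ||u'||_L² = 5*sqrt(3)*π/6.
Ratio ||u||_L² / ||u'||_L² = 2/π.
Sharp Poincaré constant on H^1_0(0, 6) is C_P = L/π = 6/π, achieved by sin(π/6·x).
This is the k = 3 harmonic; the ratio L/(kπ) is strictly less than C_P = L/π, consistent with the sharp inequality ||u||_L² ≤ C_P ||u'||_L².


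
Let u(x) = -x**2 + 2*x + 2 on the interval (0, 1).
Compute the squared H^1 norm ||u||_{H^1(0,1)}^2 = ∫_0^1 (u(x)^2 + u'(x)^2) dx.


||u||_{H^1}^2 = 128/15

The H^1 norm (squared) on an interval (0, L) is
  ||u||_{H^1}^2 = ∫_0^L u(x)^2 dx + ∫_0^L u'(x)^2 dx.
Compute u'(x) = 2 - 2*x.
Then u(x)^2 = x**4 - 4*x**3 + 8*x + 4 and u'(x)^2 = 4*x**2 - 8*x + 4.
Integrate each monomial from 0 to 1 using ∫_0^1 c·x^n dx = c·1^(n+1)/(n+1):
  ∫_0^1 u(x)^2 dx = ∫_0^1 (x^4 - 4*x^3 + 8*x + 4) dx. Term by term:
    ∫_0^1 x^4 dx = 1/5;  ∫_0^1 -4*x^3 dx = -1;  ∫_0^1 8*x dx = 4;
    ∫_0^1 4 dx = 4.
  Sum: 1/5 − 1 + 4 + 4 = 36/5.
  ∫_0^1 u'(x)^2 dx = ∫_0^1 (4*x^2 - 8*x + 4) dx. Term by term:
    ∫_0^1 4*x^2 dx = 4/3;  ∫_0^1 -8*x dx = -4;  ∫_0^1 4 dx = 4.
  Sum: 4/3 − 4 + 4 = 4/3.
Adding: ||u||_{H^1}^2 = 36/5 + 4/3 = 128/15.


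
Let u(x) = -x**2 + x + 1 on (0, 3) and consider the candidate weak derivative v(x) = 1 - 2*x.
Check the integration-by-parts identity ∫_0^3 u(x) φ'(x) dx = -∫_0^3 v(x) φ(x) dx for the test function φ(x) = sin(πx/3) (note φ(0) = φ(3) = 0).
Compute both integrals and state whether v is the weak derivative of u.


LHS = 12/π, RHS = 12/π. Yes, v = u' weakly.

u(x) = -x**2 + x + 1, classical derivative u'(x) = 1 - 2*x.
φ(x) = sin(πx/3), so φ'(x) = π*cos(π*x/3)/3.
Note φ(0) = φ(3) = 0, so the boundary term u·φ vanishes.
LHS = ∫_0^3 u(x) φ'(x) dx = ∫_0^3 (-π*x^2*cos(π*x/3)/3 + π*x*cos(π*x/3)/3 + π*cos(π*x/3)/3) dx. Term by term:
  ∫_0^3 π*cos(π*x/3)/3 dx = 0;  ∫_0^3 -π*x^2*cos(π*x/3)/3 dx = 18/π;  ∫_0^3 π*x*cos(π*x/3)/3 dx = -6/π.
Sum: 0 + 18/π − 6/π = 12/π.
So LHS = 12/π.
∫_0^3 v(x) φ(x) dx = ∫_0^3 (-2*x*sin(π*x/3) + sin(π*x/3)) dx. Term by term:
  ∫_0^3 -2*x*sin(π*x/3) dx = -18/π;  ∫_0^3 sin(π*x/3) dx = 6/π.
Sum: -18/π + 6/π = -12/π.
So RHS = -∫_0^3 v(x) φ(x) dx = 12/π.
LHS = RHS, so the identity holds for this test φ.
Moreover u is smooth here and v(x) = u'(x) = 1 - 2*x pointwise, so the identity holds for every test function. Hence v is the weak derivative of u.


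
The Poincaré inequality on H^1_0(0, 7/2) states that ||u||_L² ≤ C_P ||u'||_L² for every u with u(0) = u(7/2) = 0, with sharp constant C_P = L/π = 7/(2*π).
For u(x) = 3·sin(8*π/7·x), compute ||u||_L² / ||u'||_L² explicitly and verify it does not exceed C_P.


||u||_L² / ||u'||_L² = 7/(8*π) < C_P = 7/(2*π).

u(x) = 3·sin(8*π/7·x), so u'(x) = 24*π*cos(8*π*x/7)/7.
Writing u(x) = A·sin(kπx/L) with A = 3 and k = 4, use ∫_0^L sin²(kπx/L) dx = L/2 and ∫_0^L cos²(kπx/L) dx = L/2.
u² = 9·sin²(8*π/7·x) and (u')² = 576*π^2/49·cos²(8*π/7·x), and each of sin², cos² integrates to L/2 = 7/4 over (0, 7/2).
∫_0^7/2 u² dx = 63/4, so ||u||_L² = 3*sqrt(7)/2.
∫_0^7/2 (u')² dx = 144*π^2/7, so ||u'||_L² = 12*sqrt(7)*π/7.
Ratio ||u||_L² / ||u'||_L² = 7/(8*π).
Sharp Poincaré constant on H^1_0(0, 7/2) is C_P = L/π = 7/(2*π), achieved by sin(2*π/7·x).
This is the k = 4 harmonic; the ratio L/(kπ) is strictly less than C_P = L/π, consistent with the sharp inequality ||u||_L² ≤ C_P ||u'||_L².


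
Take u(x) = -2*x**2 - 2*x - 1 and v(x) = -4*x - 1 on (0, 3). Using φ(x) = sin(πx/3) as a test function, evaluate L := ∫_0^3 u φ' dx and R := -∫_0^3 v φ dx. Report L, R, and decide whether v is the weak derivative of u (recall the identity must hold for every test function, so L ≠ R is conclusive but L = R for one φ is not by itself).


LHS = 48/π, RHS = 42/π. No, v is not the weak derivative of u.

u(x) = -2*x**2 - 2*x - 1, classical derivative u'(x) = -4*x - 2.
φ(x) = sin(πx/3), so φ'(x) = π*cos(π*x/3)/3.
Note φ(0) = φ(3) = 0, so the boundary term u·φ vanishes.
LHS = ∫_0^3 u(x) φ'(x) dx = ∫_0^3 (-2*π*x^2*cos(π*x/3)/3 - 2*π*x*cos(π*x/3)/3 - π*cos(π*x/3)/3) dx. Term by term:
  ∫_0^3 -π*cos(π*x/3)/3 dx = 0;  ∫_0^3 -2*π*x*cos(π*x/3)/3 dx = 12/π;  ∫_0^3 -2*π*x^2*cos(π*x/3)/3 dx = 36/π.
Sum: 0 + 12/π + 36/π = 48/π.
So LHS = 48/π.
∫_0^3 v(x) φ(x) dx = ∫_0^3 (-4*x*sin(π*x/3) - sin(π*x/3)) dx. Term by term:
  ∫_0^3 -sin(π*x/3) dx = -6/π;  ∫_0^3 -4*x*sin(π*x/3) dx = -36/π.
Sum: -6/π − 36/π = -42/π.
So RHS = -∫_0^3 v(x) φ(x) dx = 42/π.
LHS − RHS = 6/π ≠ 0, so the identity fails.
(For a valid weak derivative the identity must hold for EVERY test function, in particular this one. The failure shows v is NOT the weak derivative of u.)
Correct weak derivative would be u'(x) = -4*x - 2.


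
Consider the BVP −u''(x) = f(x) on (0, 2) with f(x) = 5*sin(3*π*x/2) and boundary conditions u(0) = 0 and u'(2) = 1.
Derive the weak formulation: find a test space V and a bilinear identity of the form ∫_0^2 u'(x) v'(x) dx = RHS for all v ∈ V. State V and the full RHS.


V = {v ∈ H^1(0, 2) : v(0) = 0} (test functions vanish at x = 0 where u is specified); weak form: ∫_0^2 u'v' dx = ∫_0^2 (5*sin(3*π*x/2)) v dx + v(2) for all v ∈ V.

Multiply both sides by a test function v and integrate from 0 to 2:
  ∫_0^2 −u''(x) v(x) dx = ∫_0^2 f(x) v(x) dx.
Integrate the LHS by parts once:
  ∫_0^2 −u'' v dx = −[u'(x) v(x)]_0^2 + ∫_0^2 u'(x) v'(x) dx.
Thus ∫_0^2 u'(x) v'(x) dx = ∫_0^2 f(x) v(x) dx + [u'(x) v(x)]_0^2.
Choose V so that boundary terms are either known or forced to vanish.
Mixed BC: u(0) = 0 (Dirichlet) and u'(2) = 1 (Neumann). Define V = {v ∈ H^1(0, 2) : v(0) = 0}. Then [u' v]_0^2 = u'(2)·v(2) − u'(0)·0 = v(2).
Weak formulation: find u (satisfying any essential BC) such that ∫_0^2 u'(x) v'(x) dx = ∫_0^2 f v dx + v(2) for all v ∈ V (Dirichlet at 0 absorbed into V; Neumann datum at x = 2 contributes the boundary term).
Substituting f(x) = 5*sin(3*π*x/2), the right-hand side is ∫_0^2 (5*sin(3*π*x/2)) v dx + v(2).


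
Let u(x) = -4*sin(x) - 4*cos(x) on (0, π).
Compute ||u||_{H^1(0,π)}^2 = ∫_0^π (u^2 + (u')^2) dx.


||u||_{H^1(0,π)}^2 = 32*π

u'(x) = 4*sin(x) - 4*cos(x).
Expand u² and (u')² and integrate term by term on (0, π), using: for integers n ≥ 1, ∫_0^π sin²(nx) dx = ∫_0^π cos²(nx) dx = π/2; for n ≠ n', ∫_0^π sin(nx)sin(n'x) dx = ∫_0^π cos(nx)cos(n'x) dx = 0; and by product-to-sum, ∫_0^π sin(nx)cos(n'x) dx = ½∫_0^π [sin((n+n')x) + sin((n−n')x)] dx, which is 0 when n+n' is even and 2n/(n²−n'²) when n+n' is odd (it need not vanish on (0, π)).
  u² squared terms: (-4)²·∫cos(x)² dx = 16·π/2 = 8*π;  (-4)²·∫sin(x)² dx = 16·π/2 = 8*π.
  u² cross terms: 2·(-4)·(-4)·∫cos(x)·sin(x) dx = 32·(0) = 0.
  So ∫_0^π u² dx = 8*π + 8*π + 0 = 16*π.
  (u')² squared terms: (-4)²·∫cos(x)² dx = 16·π/2 = 8*π;  (4)²·∫sin(x)² dx = 16·π/2 = 8*π.
  (u')² cross terms: 2·(-4)·(4)·∫cos(x)·sin(x) dx = -32·(0) = 0.
  So ∫_0^π (u')² dx = 8*π + 8*π + 0 = 16*π.
||u||_{H^1}^2 = (16*π) + (16*π) = 32*π.


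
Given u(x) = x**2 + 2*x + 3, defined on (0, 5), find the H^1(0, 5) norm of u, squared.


||u||_{H^1}^2 = 6445/3

The H^1 norm (squared) on an interval (0, L) is
  ||u||_{H^1}^2 = ∫_0^L u(x)^2 dx + ∫_0^L u'(x)^2 dx.
Compute u'(x) = 2*x + 2.
Then u(x)^2 = x**4 + 4*x**3 + 10*x**2 + 12*x + 9 and u'(x)^2 = 4*x**2 + 8*x + 4.
Integrate each monomial from 0 to 5 using ∫_0^5 c·x^n dx = c·5^(n+1)/(n+1):
  ∫_0^5 u(x)^2 dx = ∫_0^5 (x^4 + 4*x^3 + 10*x^2 + 12*x + 9) dx. Term by term:
    ∫_0^5 x^4 dx = 625;  ∫_0^5 4*x^3 dx = 625;  ∫_0^5 10*x^2 dx = 1250/3;
    ∫_0^5 12*x dx = 150;  ∫_0^5 9 dx = 45.
  Sum: 625 + 625 + 1250/3 + 150 + 45 = 5585/3.
  ∫_0^5 u'(x)^2 dx = ∫_0^5 (4*x^2 + 8*x + 4) dx. Term by term:
    ∫_0^5 4*x^2 dx = 500/3;  ∫_0^5 8*x dx = 100;  ∫_0^5 4 dx = 20.
  Sum: 500/3 + 100 + 20 = 860/3.
Adding: ||u||_{H^1}^2 = 5585/3 + 860/3 = 6445/3.


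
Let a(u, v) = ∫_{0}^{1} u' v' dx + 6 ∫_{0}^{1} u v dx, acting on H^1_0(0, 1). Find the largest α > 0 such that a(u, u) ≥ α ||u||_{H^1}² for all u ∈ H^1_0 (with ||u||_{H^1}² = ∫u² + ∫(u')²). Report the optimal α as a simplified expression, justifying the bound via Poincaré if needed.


α = 1

Coercivity of a(·,·) on H^1_0(0, 1) means a(u, u) ≥ α ||u||_{H^1}² for every u ∈ H^1_0.
The interval has length L = 1, and Poincaré/coercivity depend only on L. Here a(u, u) = ∫(u')² + (6)·∫u².
Here c = 6 ≥ 1, so a(u,u) = ∫(u')² + c∫u² ≥ ∫(u')² + ∫u² = ||u||_{H^1}², i.e. α = 1 works. No larger α is possible: a(u,u) ≥ α||u||_{H^1}² means (1−α)∫(u')² ≥ (α−c)∫u², and for the modes u_n = sin(nπ(x−x₀)/L) (x₀ the left endpoint) one has ∫u_n²/∫(u_n')² = (L/(nπ))² → 0, so a(u_n,u_n)/||u_n||_{H^1}² → 1. Hence the optimal constant is α = 1.
Therefore α = 1.


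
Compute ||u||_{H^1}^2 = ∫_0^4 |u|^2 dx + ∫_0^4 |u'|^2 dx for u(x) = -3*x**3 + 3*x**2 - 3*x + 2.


||u||_{H^1}^2 = 843484/35

The H^1 norm (squared) on an interval (0, L) is
  ||u||_{H^1}^2 = ∫_0^L u(x)^2 dx + ∫_0^L u'(x)^2 dx.
Compute u'(x) = -9*x**2 + 6*x - 3.
Then u(x)^2 = 9*x**6 - 18*x**5 + 27*x**4 - 30*x**3 + 21*x**2 - 12*x + 4 and u'(x)^2 = 81*x**4 - 108*x**3 + 90*x**2 - 36*x + 9.
Integrate each monomial from 0 to 4 using ∫_0^4 c·x^n dx = c·4^(n+1)/(n+1):
  ∫_0^4 u(x)^2 dx = ∫_0^4 (9*x^6 - 18*x^5 + 27*x^4 - 30*x^3 + 21*x^2 - 12*x + 4) dx. Term by term:
    ∫_0^4 9*x^6 dx = 147456/7;  ∫_0^4 -18*x^5 dx = -12288;  ∫_0^4 27*x^4 dx = 27648/5;
    ∫_0^4 -30*x^3 dx = -1920;  ∫_0^4 21*x^2 dx = 448;  ∫_0^4 -12*x dx = -96;
    ∫_0^4 4 dx = 16.
  Sum: 147456/7 − 12288 + 27648/5 − 1920 + 448 − 96 + 16 = 446416/35.
  ∫_0^4 u'(x)^2 dx = ∫_0^4 (81*x^4 - 108*x^3 + 90*x^2 - 36*x + 9) dx. Term by term:
    ∫_0^4 81*x^4 dx = 82944/5;  ∫_0^4 -108*x^3 dx = -6912;  ∫_0^4 90*x^2 dx = 1920;
    ∫_0^4 -36*x dx = -288;  ∫_0^4 9 dx = 36.
  Sum: 82944/5 − 6912 + 1920 − 288 + 36 = 56724/5.
Adding: ||u||_{H^1}^2 = 446416/35 + 56724/5 = 843484/35.


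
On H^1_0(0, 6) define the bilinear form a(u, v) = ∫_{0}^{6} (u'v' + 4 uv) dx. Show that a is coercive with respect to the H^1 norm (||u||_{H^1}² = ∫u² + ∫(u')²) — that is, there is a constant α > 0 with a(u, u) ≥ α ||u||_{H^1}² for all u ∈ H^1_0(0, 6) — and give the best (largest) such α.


α = 1

Coercivity of a(·,·) on H^1_0(0, 6) means a(u, u) ≥ α ||u||_{H^1}² for every u ∈ H^1_0.
The interval has length L = 6, and Poincaré/coercivity depend only on L. Here a(u, u) = ∫(u')² + (4)·∫u².
Here c = 4 ≥ 1, so a(u,u) = ∫(u')² + c∫u² ≥ ∫(u')² + ∫u² = ||u||_{H^1}², i.e. α = 1 works. No larger α is possible: a(u,u) ≥ α||u||_{H^1}² means (1−α)∫(u')² ≥ (α−c)∫u², and for the modes u_n = sin(nπ(x−x₀)/L) (x₀ the left endpoint) one has ∫u_n²/∫(u_n')² = (L/(nπ))² → 0, so a(u_n,u_n)/||u_n||_{H^1}² → 1. Hence the optimal constant is α = 1.
Therefore α = 1.


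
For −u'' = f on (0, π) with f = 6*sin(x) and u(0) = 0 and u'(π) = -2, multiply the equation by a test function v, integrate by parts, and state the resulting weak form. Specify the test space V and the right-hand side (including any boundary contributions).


V = {v ∈ H^1(0, π) : v(0) = 0} (test functions vanish at x = 0 where u is specified); weak form: ∫_0^π u'v' dx = ∫_0^π (6*sin(x)) v dx − 2·v(π) for all v ∈ V.

Multiply both sides by a test function v and integrate from 0 to π:
  ∫_0^π −u''(x) v(x) dx = ∫_0^π f(x) v(x) dx.
Integrate the LHS by parts once:
  ∫_0^π −u'' v dx = −[u'(x) v(x)]_0^π + ∫_0^π u'(x) v'(x) dx.
Thus ∫_0^π u'(x) v'(x) dx = ∫_0^π f(x) v(x) dx + [u'(x) v(x)]_0^π.
Choose V so that boundary terms are either known or forced to vanish.
Mixed BC: u(0) = 0 (Dirichlet) and u'(π) = -2 (Neumann). Define V = {v ∈ H^1(0, π) : v(0) = 0}. Then [u' v]_0^π = u'(π)·v(π) − u'(0)·0 = − 2·v(π).
Weak formulation: find u (satisfying any essential BC) such that ∫_0^π u'(x) v'(x) dx = ∫_0^π f v dx − 2·v(π) for all v ∈ V (Dirichlet at 0 absorbed into V; Neumann datum at x = π contributes the boundary term).
Substituting f(x) = 6*sin(x), the right-hand side is ∫_0^π (6*sin(x)) v dx − 2·v(π).


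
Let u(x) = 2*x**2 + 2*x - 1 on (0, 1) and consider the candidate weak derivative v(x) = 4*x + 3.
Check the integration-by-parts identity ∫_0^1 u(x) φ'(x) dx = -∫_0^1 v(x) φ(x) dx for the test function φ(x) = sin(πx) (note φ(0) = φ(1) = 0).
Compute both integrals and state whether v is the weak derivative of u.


LHS = -8/π, RHS = -10/π. No, v is not the weak derivative of u.

u(x) = 2*x**2 + 2*x - 1, classical derivative u'(x) = 4*x + 2.
φ(x) = sin(πx), so φ'(x) = π*cos(π*x).
Note φ(0) = φ(1) = 0, so the boundary term u·φ vanishes.
LHS = ∫_0^1 u(x) φ'(x) dx = ∫_0^1 (2*π*x^2*cos(π*x) + 2*π*x*cos(π*x) - π*cos(π*x)) dx. Term by term:
  ∫_0^1 -π*cos(π*x) dx = 0;  ∫_0^1 2*π*x*cos(π*x) dx = -4/π;  ∫_0^1 2*π*x^2*cos(π*x) dx = -4/π.
Sum: 0 − 4/π − 4/π = -8/π.
So LHS = -8/π.
∫_0^1 v(x) φ(x) dx = ∫_0^1 (4*x*sin(π*x) + 3*sin(π*x)) dx. Term by term:
  ∫_0^1 3*sin(π*x) dx = 6/π;  ∫_0^1 4*x*sin(π*x) dx = 4/π.
Sum: 6/π + 4/π = 10/π.
So RHS = -∫_0^1 v(x) φ(x) dx = -10/π.
LHS − RHS = 2/π ≠ 0, so the identity fails.
(For a valid weak derivative the identity must hold for EVERY test function, in particular this one. The failure shows v is NOT the weak derivative of u.)
Correct weak derivative would be u'(x) = 4*x + 2.


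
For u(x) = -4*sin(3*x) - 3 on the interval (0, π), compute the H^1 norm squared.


||u||_{H^1(0,π)}^2 = 16 + 89*π

u'(x) = -12*cos(3*x).
Expand u² and (u')² and integrate term by term on (0, π), using: for integers n ≥ 1, ∫_0^π sin²(nx) dx = ∫_0^π cos²(nx) dx = π/2; for n ≠ n', ∫_0^π sin(nx)sin(n'x) dx = ∫_0^π cos(nx)cos(n'x) dx = 0; and by product-to-sum, ∫_0^π sin(nx)cos(n'x) dx = ½∫_0^π [sin((n+n')x) + sin((n−n')x)] dx, which is 0 when n+n' is even and 2n/(n²−n'²) when n+n' is odd (it need not vanish on (0, π)). For the constant mode: ∫_0^π 1 dx = π, ∫_0^π cos(nx) dx = 0, ∫_0^π sin(nx) dx = (1−(−1)^n)/n.
  u² squared terms: (-3)²·∫1 dx = 9·π = 9*π;  (-4)²·∫sin(3x)² dx = 16·π/2 = 8*π.
  u² cross terms: 2·(-3)·(-4)·∫1·sin(3x) dx = 24·(2/3) = 16.
  So ∫_0^π u² dx = 9*π + 8*π + 16 = 16 + 17*π.
  (u')² squared terms: (-12)²·∫cos(3x)² dx = 144·π/2 = 72*π.
  So ∫_0^π (u')² dx = 72*π.
||u||_{H^1}^2 = (16 + 17*π) + (72*π) = 16 + 89*π.


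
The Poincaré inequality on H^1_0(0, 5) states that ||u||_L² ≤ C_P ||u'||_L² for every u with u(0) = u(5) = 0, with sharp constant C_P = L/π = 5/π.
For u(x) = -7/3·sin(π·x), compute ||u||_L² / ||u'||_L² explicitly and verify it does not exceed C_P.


||u||_L² / ||u'||_L² = 1/π < C_P = 5/π.

u(x) = -7/3·sin(π·x), so u'(x) = -7*π*cos(π*x)/3.
Writing u(x) = A·sin(kπx/L) with A = -7/3 and k = 5, use ∫_0^L sin²(kπx/L) dx = L/2 and ∫_0^L cos²(kπx/L) dx = L/2.
u² = 49/9·sin²(π·x) and (u')² = 49*π^2/9·cos²(π·x), and each of sin², cos² integrates to L/2 = 5/2 over (0, 5).
∫_0^5 u² dx = 245/18, so ||u||_L² = 7*sqrt(10)/6.
∫_0^5 (u')² dx = 245*π^2/18, so ||u'||_L² = 7*sqrt(10)*π/6.
Ratio ||u||_L² / ||u'||_L² = 1/π.
Sharp Poincaré constant on H^1_0(0, 5) is C_P = L/π = 5/π, achieved by sin(π/5·x).
This is the k = 5 harmonic; the ratio L/(kπ) is strictly less than C_P = L/π, consistent with the sharp inequality ||u||_L² ≤ C_P ||u'||_L².


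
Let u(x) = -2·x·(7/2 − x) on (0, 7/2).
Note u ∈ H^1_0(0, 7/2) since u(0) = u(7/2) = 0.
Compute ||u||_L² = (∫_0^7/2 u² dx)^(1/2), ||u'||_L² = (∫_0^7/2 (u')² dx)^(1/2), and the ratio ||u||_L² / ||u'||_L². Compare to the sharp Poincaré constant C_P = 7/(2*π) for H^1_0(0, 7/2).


||u||_L² / ||u'||_L² = 7*sqrt(10)/20 < C_P = 7/(2*π).

u(x) = -2·x·(7/2 − x), so u'(x) = 4*x - 7.
u(x) = -2·x·(7/2 − x) vanishes at x = 0 and x = 7/2, so u ∈ H^1_0(0, 7/2). Differentiate via the product rule and integrate the resulting polynomials term by term.
  ∫_0^7/2 u² dx = ∫_0^7/2 (4*x^4 - 28*x^3 + 49*x^2) dx. Term by term:
    ∫_0^7/2 4*x^4 dx = 16807/40;  ∫_0^7/2 -28*x^3 dx = -16807/16;  ∫_0^7/2 49*x^2 dx = 16807/24.
  Sum: 16807/40 − 16807/16 + 16807/24 = 16807/240.
  ∫_0^7/2 (u')² dx = ∫_0^7/2 (16*x^2 - 56*x + 49) dx. Term by term:
    ∫_0^7/2 16*x^2 dx = 686/3;  ∫_0^7/2 -56*x dx = -343;  ∫_0^7/2 49 dx = 343/2.
  Sum: 686/3 − 343 + 343/2 = 343/6.
∫_0^7/2 u² dx = 16807/240, so ||u||_L² = 49*sqrt(105)/60.
∫_0^7/2 (u')² dx = 343/6, so ||u'||_L² = 7*sqrt(42)/6.
Ratio ||u||_L² / ||u'||_L² = 7*sqrt(10)/20.
Sharp Poincaré constant on H^1_0(0, 7/2) is C_P = L/π = 7/(2*π), achieved by sin(2*π/7·x).
A polynomial bump cannot attain the sharp Poincaré constant (only the first sine eigenfunction does), so the ratio is strictly less than C_P, consistent with ||u||_L² ≤ C_P ||u'||_L².


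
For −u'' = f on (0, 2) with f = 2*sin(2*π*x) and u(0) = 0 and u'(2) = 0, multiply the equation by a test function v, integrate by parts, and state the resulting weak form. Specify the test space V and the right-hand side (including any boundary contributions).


V = {v ∈ H^1(0, 2) : v(0) = 0} (test functions vanish at x = 0 where u is specified); weak form: ∫_0^2 u'v' dx = ∫_0^2 (2*sin(2*π*x)) v dx for all v ∈ V.

Multiply both sides by a test function v and integrate from 0 to 2:
  ∫_0^2 −u''(x) v(x) dx = ∫_0^2 f(x) v(x) dx.
Integrate the LHS by parts once:
  ∫_0^2 −u'' v dx = −[u'(x) v(x)]_0^2 + ∫_0^2 u'(x) v'(x) dx.
Thus ∫_0^2 u'(x) v'(x) dx = ∫_0^2 f(x) v(x) dx + [u'(x) v(x)]_0^2.
Choose V so that boundary terms are either known or forced to vanish.
Mixed BC: u(0) = 0 (Dirichlet) and u'(2) = 0 (Neumann). Define V = {v ∈ H^1(0, 2) : v(0) = 0}. Then [u' v]_0^2 = u'(2)·v(2) − u'(0)·0 = 0.
Weak formulation: find u (satisfying any essential BC) such that ∫_0^2 u'(x) v'(x) dx = ∫_0^2 f v dx for all v ∈ V (Dirichlet at 0 absorbed into V; the Neumann datum at x = 2 is zero, so no boundary term remains).
Substituting f(x) = 2*sin(2*π*x), the right-hand side is ∫_0^2 (2*sin(2*π*x)) v dx.
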